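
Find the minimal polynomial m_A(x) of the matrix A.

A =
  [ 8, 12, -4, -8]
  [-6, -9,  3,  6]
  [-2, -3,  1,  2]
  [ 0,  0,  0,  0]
x^2

The characteristic polynomial is χ_A(x) = x^4, so the eigenvalues are known. The minimal polynomial is
  m_A(x) = Π_λ (x − λ)^{k_λ}
where k_λ is the size of the *largest* Jordan block for λ (equivalently, the smallest k with (A − λI)^k v = 0 for every generalised eigenvector v of λ).

  λ = 0: largest Jordan block has size 2, contributing (x − 0)^2

So m_A(x) = x^2 = x^2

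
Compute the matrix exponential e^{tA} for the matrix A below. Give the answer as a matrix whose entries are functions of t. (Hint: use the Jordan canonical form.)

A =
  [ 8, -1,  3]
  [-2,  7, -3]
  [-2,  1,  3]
e^{tA} =
  [2*t*exp(6*t) + exp(6*t), -t*exp(6*t), 3*t*exp(6*t)]
  [-2*t*exp(6*t), t*exp(6*t) + exp(6*t), -3*t*exp(6*t)]
  [-2*t*exp(6*t), t*exp(6*t), -3*t*exp(6*t) + exp(6*t)]

Strategy: write A = P · J · P⁻¹ where J is a Jordan canonical form, so e^{tA} = P · e^{tJ} · P⁻¹, and e^{tJ} can be computed block-by-block.

A has Jordan form
J =
  [6, 1, 0]
  [0, 6, 0]
  [0, 0, 6]
(up to reordering of blocks).

Per-block formulas:
  For a 1×1 block at λ = 6: exp(t · [6]) = [e^(6t)].
  For a 2×2 Jordan block J_2(6): exp(t · J_2(6)) = e^(6t)·(I + t·N), where N is the 2×2 nilpotent shift.

After assembling e^{tJ} and conjugating by P, we get:

e^{tA} =
  [2*t*exp(6*t) + exp(6*t), -t*exp(6*t), 3*t*exp(6*t)]
  [-2*t*exp(6*t), t*exp(6*t) + exp(6*t), -3*t*exp(6*t)]
  [-2*t*exp(6*t), t*exp(6*t), -3*t*exp(6*t) + exp(6*t)]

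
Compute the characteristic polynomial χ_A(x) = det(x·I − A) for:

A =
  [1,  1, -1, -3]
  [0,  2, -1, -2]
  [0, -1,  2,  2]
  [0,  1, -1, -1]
x^4 - 4*x^3 + 6*x^2 - 4*x + 1

Expanding det(x·I − A) (e.g. by cofactor expansion or by noting that A is similar to its Jordan form J, which has the same characteristic polynomial as A) gives
  χ_A(x) = x^4 - 4*x^3 + 6*x^2 - 4*x + 1
which factors as (x - 1)^4. The eigenvalues (with algebraic multiplicities) are λ = 1 with multiplicity 4.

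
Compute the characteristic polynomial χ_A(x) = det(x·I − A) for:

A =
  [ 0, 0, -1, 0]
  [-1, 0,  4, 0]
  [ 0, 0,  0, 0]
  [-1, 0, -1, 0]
x^4

Expanding det(x·I − A) (e.g. by cofactor expansion or by noting that A is similar to its Jordan form J, which has the same characteristic polynomial as A) gives
  χ_A(x) = x^4
which factors as x^4. The eigenvalues (with algebraic multiplicities) are λ = 0 with multiplicity 4.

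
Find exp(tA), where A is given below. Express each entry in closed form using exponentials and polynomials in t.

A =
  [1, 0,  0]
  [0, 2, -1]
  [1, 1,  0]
e^{tA} =
  [exp(t), 0, 0]
  [-t^2*exp(t)/2, t*exp(t) + exp(t), -t*exp(t)]
  [-t^2*exp(t)/2 + t*exp(t), t*exp(t), -t*exp(t) + exp(t)]

Strategy: write A = P · J · P⁻¹ where J is a Jordan canonical form, so e^{tA} = P · e^{tJ} · P⁻¹, and e^{tJ} can be computed block-by-block.

A has Jordan form
J =
  [1, 1, 0]
  [0, 1, 1]
  [0, 0, 1]
(up to reordering of blocks).

Per-block formulas:
  For a 3×3 Jordan block J_3(1): exp(t · J_3(1)) = e^(1t)·(I + t·N + (t^2/2)·N^2), where N is the 3×3 nilpotent shift.

After assembling e^{tJ} and conjugating by P, we get:

e^{tA} =
  [exp(t), 0, 0]
  [-t^2*exp(t)/2, t*exp(t) + exp(t), -t*exp(t)]
  [-t^2*exp(t)/2 + t*exp(t), t*exp(t), -t*exp(t) + exp(t)]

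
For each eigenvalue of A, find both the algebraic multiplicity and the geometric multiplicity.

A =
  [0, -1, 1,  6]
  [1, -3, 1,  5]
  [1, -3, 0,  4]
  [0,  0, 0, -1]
λ = -1: alg = 4, geom = 2

Step 1 — factor the characteristic polynomial to read off the algebraic multiplicities:
  χ_A(x) = (x + 1)^4

Step 2 — compute geometric multiplicities via the rank-nullity identity g(λ) = n − rank(A − λI):
  rank(A − (-1)·I) = 2, so dim ker(A − (-1)·I) = n − 2 = 2

Summary:
  λ = -1: algebraic multiplicity = 4, geometric multiplicity = 2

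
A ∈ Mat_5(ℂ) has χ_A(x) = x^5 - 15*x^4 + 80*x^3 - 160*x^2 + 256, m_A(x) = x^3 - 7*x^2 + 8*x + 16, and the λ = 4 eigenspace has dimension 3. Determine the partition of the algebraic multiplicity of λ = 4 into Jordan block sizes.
Block sizes for λ = 4: [2, 1, 1]

Step 1 — from the characteristic polynomial, algebraic multiplicity of λ = 4 is 4. From dim ker(A − (4)·I) = 3, there are exactly 3 Jordan blocks for λ = 4.
Step 2 — from the minimal polynomial, the factor (x − 4)^2 tells us the largest block for λ = 4 has size 2.
Step 3 — with total size 4, 3 blocks, and largest block 2, the block sizes (in nonincreasing order) are [2, 1, 1].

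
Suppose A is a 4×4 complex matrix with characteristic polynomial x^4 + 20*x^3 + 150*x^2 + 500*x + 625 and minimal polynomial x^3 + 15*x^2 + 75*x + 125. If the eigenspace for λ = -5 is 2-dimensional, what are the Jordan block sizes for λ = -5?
Block sizes for λ = -5: [3, 1]

Step 1 — from the characteristic polynomial, algebraic multiplicity of λ = -5 is 4. From dim ker(A − (-5)·I) = 2, there are exactly 2 Jordan blocks for λ = -5.
Step 2 — from the minimal polynomial, the factor (x + 5)^3 tells us the largest block for λ = -5 has size 3.
Step 3 — with total size 4, 2 blocks, and largest block 3, the block sizes (in nonincreasing order) are [3, 1].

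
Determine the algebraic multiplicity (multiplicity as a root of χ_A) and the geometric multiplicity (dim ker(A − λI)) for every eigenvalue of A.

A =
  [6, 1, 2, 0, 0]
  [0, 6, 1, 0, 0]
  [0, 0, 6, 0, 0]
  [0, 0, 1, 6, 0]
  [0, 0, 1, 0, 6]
λ = 6: alg = 5, geom = 3

Step 1 — factor the characteristic polynomial to read off the algebraic multiplicities:
  χ_A(x) = (x - 6)^5

Step 2 — compute geometric multiplicities via the rank-nullity identity g(λ) = n − rank(A − λI):
  rank(A − (6)·I) = 2, so dim ker(A − (6)·I) = n − 2 = 3

Summary:
  λ = 6: algebraic multiplicity = 5, geometric multiplicity = 3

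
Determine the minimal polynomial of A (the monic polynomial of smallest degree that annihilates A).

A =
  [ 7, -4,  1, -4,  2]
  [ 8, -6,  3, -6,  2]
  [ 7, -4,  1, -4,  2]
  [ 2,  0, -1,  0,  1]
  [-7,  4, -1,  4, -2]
x^3

The characteristic polynomial is χ_A(x) = x^5, so the eigenvalues are known. The minimal polynomial is
  m_A(x) = Π_λ (x − λ)^{k_λ}
where k_λ is the size of the *largest* Jordan block for λ (equivalently, the smallest k with (A − λI)^k v = 0 for every generalised eigenvector v of λ).

  λ = 0: largest Jordan block has size 3, contributing (x − 0)^3

So m_A(x) = x^3 = x^3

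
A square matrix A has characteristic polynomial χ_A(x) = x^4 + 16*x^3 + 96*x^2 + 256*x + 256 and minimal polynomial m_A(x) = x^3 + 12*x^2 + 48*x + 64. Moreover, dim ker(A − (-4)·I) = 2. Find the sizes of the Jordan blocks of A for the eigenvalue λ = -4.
Block sizes for λ = -4: [3, 1]

Step 1 — from the characteristic polynomial, algebraic multiplicity of λ = -4 is 4. From dim ker(A − (-4)·I) = 2, there are exactly 2 Jordan blocks for λ = -4.
Step 2 — from the minimal polynomial, the factor (x + 4)^3 tells us the largest block for λ = -4 has size 3.
Step 3 — with total size 4, 2 blocks, and largest block 3, the block sizes (in nonincreasing order) are [3, 1].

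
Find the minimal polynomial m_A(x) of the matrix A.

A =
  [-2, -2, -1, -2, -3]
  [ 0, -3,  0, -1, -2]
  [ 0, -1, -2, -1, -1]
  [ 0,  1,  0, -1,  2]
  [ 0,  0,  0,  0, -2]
x^3 + 6*x^2 + 12*x + 8

The characteristic polynomial is χ_A(x) = (x + 2)^5, so the eigenvalues are known. The minimal polynomial is
  m_A(x) = Π_λ (x − λ)^{k_λ}
where k_λ is the size of the *largest* Jordan block for λ (equivalently, the smallest k with (A − λI)^k v = 0 for every generalised eigenvector v of λ).

  λ = -2: largest Jordan block has size 3, contributing (x + 2)^3

So m_A(x) = (x + 2)^3 = x^3 + 6*x^2 + 12*x + 8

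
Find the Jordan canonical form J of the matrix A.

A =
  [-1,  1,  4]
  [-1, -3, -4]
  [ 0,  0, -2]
J_2(-2) ⊕ J_1(-2)

The characteristic polynomial is
  det(x·I − A) = x^3 + 6*x^2 + 12*x + 8 = (x + 2)^3

Eigenvalues and multiplicities (the geometric multiplicity of λ is n − rank(A − λI), which equals the number of Jordan blocks for λ):
  λ = -2: algebraic multiplicity = 3, geometric multiplicity = 2

Determining the block sizes for each eigenvalue:
  λ = -2: 2 blocks summing to 3 forces exactly one block of size 2 and the rest size 1 → block sizes [2, 1]

Assembling the blocks gives a Jordan form
J =
  [-2,  1,  0]
  [ 0, -2,  0]
  [ 0,  0, -2]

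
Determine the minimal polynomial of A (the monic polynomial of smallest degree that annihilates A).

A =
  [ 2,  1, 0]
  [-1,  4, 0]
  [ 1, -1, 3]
x^2 - 6*x + 9

The characteristic polynomial is χ_A(x) = (x - 3)^3, so the eigenvalues are known. The minimal polynomial is
  m_A(x) = Π_λ (x − λ)^{k_λ}
where k_λ is the size of the *largest* Jordan block for λ (equivalently, the smallest k with (A − λI)^k v = 0 for every generalised eigenvector v of λ).

  λ = 3: largest Jordan block has size 2, contributing (x − 3)^2

So m_A(x) = (x - 3)^2 = x^2 - 6*x + 9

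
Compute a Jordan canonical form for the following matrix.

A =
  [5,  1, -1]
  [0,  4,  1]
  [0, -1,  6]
J_2(5) ⊕ J_1(5)

The characteristic polynomial is
  det(x·I − A) = x^3 - 15*x^2 + 75*x - 125 = (x - 5)^3

Eigenvalues and multiplicities (the geometric multiplicity of λ is n − rank(A − λI), which equals the number of Jordan blocks for λ):
  λ = 5: algebraic multiplicity = 3, geometric multiplicity = 2

Determining the block sizes for each eigenvalue:
  λ = 5: 2 blocks summing to 3 forces exactly one block of size 2 and the rest size 1 → block sizes [2, 1]

Assembling the blocks gives a Jordan form
J =
  [5, 1, 0]
  [0, 5, 0]
  [0, 0, 5]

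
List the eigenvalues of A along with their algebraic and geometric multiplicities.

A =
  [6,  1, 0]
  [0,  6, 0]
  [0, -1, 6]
λ = 6: alg = 3, geom = 2

Step 1 — factor the characteristic polynomial to read off the algebraic multiplicities:
  χ_A(x) = (x - 6)^3

Step 2 — compute geometric multiplicities via the rank-nullity identity g(λ) = n − rank(A − λI):
  rank(A − (6)·I) = 1, so dim ker(A − (6)·I) = n − 1 = 2

Summary:
  λ = 6: algebraic multiplicity = 3, geometric multiplicity = 2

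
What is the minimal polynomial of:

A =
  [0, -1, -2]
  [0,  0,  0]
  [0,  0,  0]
x^2

The characteristic polynomial is χ_A(x) = x^3, so the eigenvalues are known. The minimal polynomial is
  m_A(x) = Π_λ (x − λ)^{k_λ}
where k_λ is the size of the *largest* Jordan block for λ (equivalently, the smallest k with (A − λI)^k v = 0 for every generalised eigenvector v of λ).

  λ = 0: largest Jordan block has size 2, contributing (x − 0)^2

So m_A(x) = x^2 = x^2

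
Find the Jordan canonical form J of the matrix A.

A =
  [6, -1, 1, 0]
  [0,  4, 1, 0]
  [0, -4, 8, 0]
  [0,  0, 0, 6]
J_3(6) ⊕ J_1(6)

The characteristic polynomial is
  det(x·I − A) = x^4 - 24*x^3 + 216*x^2 - 864*x + 1296 = (x - 6)^4

Eigenvalues and multiplicities (the geometric multiplicity of λ is n − rank(A − λI), which equals the number of Jordan blocks for λ):
  λ = 6: algebraic multiplicity = 4, geometric multiplicity = 2

Determining the block sizes for each eigenvalue:
  λ = 6: with am = 4 and gm = 2, the partition is not yet determined (e.g. several partitions of 4 into 2 parts exist). Let N = A − (6)·I. Computing rank(N^1) = 2, rank(N^2) = 1, rank(N^3) = 0; the number of blocks of size ≥ j is rank(N^{j−1}) − rank(N^j), giving [2, 1, 1]. So we have 1 block(s) of size 3, 1 block(s) of size 1 → block sizes [3, 1]

Assembling the blocks gives a Jordan form
J =
  [6, 1, 0, 0]
  [0, 6, 1, 0]
  [0, 0, 6, 0]
  [0, 0, 0, 6]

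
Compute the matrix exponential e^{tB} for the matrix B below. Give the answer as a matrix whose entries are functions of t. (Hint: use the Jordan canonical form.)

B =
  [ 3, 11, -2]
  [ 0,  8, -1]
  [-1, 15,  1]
e^{tB} =
  [3*t^2*exp(4*t)/2 - t*exp(4*t) + exp(4*t), 3*t^2*exp(4*t)/2 + 11*t*exp(4*t), -3*t^2*exp(4*t)/2 - 2*t*exp(4*t)]
  [t^2*exp(4*t)/2, t^2*exp(4*t)/2 + 4*t*exp(4*t) + exp(4*t), -t^2*exp(4*t)/2 - t*exp(4*t)]
  [2*t^2*exp(4*t) - t*exp(4*t), 2*t^2*exp(4*t) + 15*t*exp(4*t), -2*t^2*exp(4*t) - 3*t*exp(4*t) + exp(4*t)]

Strategy: write B = P · J · P⁻¹ where J is a Jordan canonical form, so e^{tB} = P · e^{tJ} · P⁻¹, and e^{tJ} can be computed block-by-block.

B has Jordan form
J =
  [4, 1, 0]
  [0, 4, 1]
  [0, 0, 4]
(up to reordering of blocks).

Per-block formulas:
  For a 3×3 Jordan block J_3(4): exp(t · J_3(4)) = e^(4t)·(I + t·N + (t^2/2)·N^2), where N is the 3×3 nilpotent shift.

After assembling e^{tJ} and conjugating by P, we get:

e^{tB} =
  [3*t^2*exp(4*t)/2 - t*exp(4*t) + exp(4*t), 3*t^2*exp(4*t)/2 + 11*t*exp(4*t), -3*t^2*exp(4*t)/2 - 2*t*exp(4*t)]
  [t^2*exp(4*t)/2, t^2*exp(4*t)/2 + 4*t*exp(4*t) + exp(4*t), -t^2*exp(4*t)/2 - t*exp(4*t)]
  [2*t^2*exp(4*t) - t*exp(4*t), 2*t^2*exp(4*t) + 15*t*exp(4*t), -2*t^2*exp(4*t) - 3*t*exp(4*t) + exp(4*t)]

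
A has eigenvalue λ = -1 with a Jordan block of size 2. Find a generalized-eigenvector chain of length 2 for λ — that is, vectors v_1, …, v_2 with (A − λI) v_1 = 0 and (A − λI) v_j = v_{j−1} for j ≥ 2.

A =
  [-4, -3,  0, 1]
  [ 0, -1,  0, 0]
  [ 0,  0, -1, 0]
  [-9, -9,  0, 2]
A Jordan chain for λ = -1 of length 2:
v_1 = (-3, 0, 0, -9)ᵀ
v_2 = (1, 0, 0, 0)ᵀ

Let N = A − (-1)·I. We want v_2 with N^2 v_2 = 0 but N^1 v_2 ≠ 0; then v_{j-1} := N · v_j for j = 2, …, 2.

Pick v_2 = (1, 0, 0, 0)ᵀ.
Then v_1 = N · v_2 = (-3, 0, 0, -9)ᵀ.

Sanity check: (A − (-1)·I) v_1 = (0, 0, 0, 0)ᵀ = 0. ✓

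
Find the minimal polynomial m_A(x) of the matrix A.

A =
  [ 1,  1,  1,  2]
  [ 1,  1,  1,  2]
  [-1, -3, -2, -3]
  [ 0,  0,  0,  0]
x^3

The characteristic polynomial is χ_A(x) = x^4, so the eigenvalues are known. The minimal polynomial is
  m_A(x) = Π_λ (x − λ)^{k_λ}
where k_λ is the size of the *largest* Jordan block for λ (equivalently, the smallest k with (A − λI)^k v = 0 for every generalised eigenvector v of λ).

  λ = 0: largest Jordan block has size 3, contributing (x − 0)^3

So m_A(x) = x^3 = x^3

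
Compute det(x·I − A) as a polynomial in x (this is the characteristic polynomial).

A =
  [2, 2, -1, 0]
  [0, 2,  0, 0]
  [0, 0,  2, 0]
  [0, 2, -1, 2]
x^4 - 8*x^3 + 24*x^2 - 32*x + 16

Expanding det(x·I − A) (e.g. by cofactor expansion or by noting that A is similar to its Jordan form J, which has the same characteristic polynomial as A) gives
  χ_A(x) = x^4 - 8*x^3 + 24*x^2 - 32*x + 16
which factors as (x - 2)^4. The eigenvalues (with algebraic multiplicities) are λ = 2 with multiplicity 4.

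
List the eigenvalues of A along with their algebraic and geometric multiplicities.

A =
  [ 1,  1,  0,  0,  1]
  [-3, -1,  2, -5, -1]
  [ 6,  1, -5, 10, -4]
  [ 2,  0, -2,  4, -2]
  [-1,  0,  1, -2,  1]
λ = 0: alg = 5, geom = 2

Step 1 — factor the characteristic polynomial to read off the algebraic multiplicities:
  χ_A(x) = x^5

Step 2 — compute geometric multiplicities via the rank-nullity identity g(λ) = n − rank(A − λI):
  rank(A − (0)·I) = 3, so dim ker(A − (0)·I) = n − 3 = 2

Summary:
  λ = 0: algebraic multiplicity = 5, geometric multiplicity = 2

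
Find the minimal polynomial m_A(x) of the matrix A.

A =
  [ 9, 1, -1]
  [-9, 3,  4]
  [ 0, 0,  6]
x^3 - 18*x^2 + 108*x - 216

The characteristic polynomial is χ_A(x) = (x - 6)^3, so the eigenvalues are known. The minimal polynomial is
  m_A(x) = Π_λ (x − λ)^{k_λ}
where k_λ is the size of the *largest* Jordan block for λ (equivalently, the smallest k with (A − λI)^k v = 0 for every generalised eigenvector v of λ).

  λ = 6: largest Jordan block has size 3, contributing (x − 6)^3

So m_A(x) = (x - 6)^3 = x^3 - 18*x^2 + 108*x - 216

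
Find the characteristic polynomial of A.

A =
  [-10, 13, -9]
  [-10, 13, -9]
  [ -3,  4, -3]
x^3

Expanding det(x·I − A) (e.g. by cofactor expansion or by noting that A is similar to its Jordan form J, which has the same characteristic polynomial as A) gives
  χ_A(x) = x^3
which factors as x^3. The eigenvalues (with algebraic multiplicities) are λ = 0 with multiplicity 3.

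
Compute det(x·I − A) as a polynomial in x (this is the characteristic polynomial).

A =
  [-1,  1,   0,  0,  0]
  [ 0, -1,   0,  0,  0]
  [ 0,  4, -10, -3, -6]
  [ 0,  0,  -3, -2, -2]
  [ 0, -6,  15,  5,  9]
x^5 + 5*x^4 + 10*x^3 + 10*x^2 + 5*x + 1

Expanding det(x·I − A) (e.g. by cofactor expansion or by noting that A is similar to its Jordan form J, which has the same characteristic polynomial as A) gives
  χ_A(x) = x^5 + 5*x^4 + 10*x^3 + 10*x^2 + 5*x + 1
which factors as (x + 1)^5. The eigenvalues (with algebraic multiplicities) are λ = -1 with multiplicity 5.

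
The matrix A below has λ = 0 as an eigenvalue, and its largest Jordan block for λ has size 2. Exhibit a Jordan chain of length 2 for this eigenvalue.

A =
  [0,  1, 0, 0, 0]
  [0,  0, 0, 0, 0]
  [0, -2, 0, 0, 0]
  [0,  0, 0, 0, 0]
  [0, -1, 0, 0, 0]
A Jordan chain for λ = 0 of length 2:
v_1 = (1, 0, -2, 0, -1)ᵀ
v_2 = (0, 1, 0, 0, 0)ᵀ

Let N = A − (0)·I. We want v_2 with N^2 v_2 = 0 but N^1 v_2 ≠ 0; then v_{j-1} := N · v_j for j = 2, …, 2.

Pick v_2 = (0, 1, 0, 0, 0)ᵀ.
Then v_1 = N · v_2 = (1, 0, -2, 0, -1)ᵀ.

Sanity check: (A − (0)·I) v_1 = (0, 0, 0, 0, 0)ᵀ = 0. ✓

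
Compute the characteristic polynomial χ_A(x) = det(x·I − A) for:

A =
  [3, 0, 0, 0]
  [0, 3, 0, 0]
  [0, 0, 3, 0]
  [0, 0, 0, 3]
x^4 - 12*x^3 + 54*x^2 - 108*x + 81

Expanding det(x·I − A) (e.g. by cofactor expansion or by noting that A is similar to its Jordan form J, which has the same characteristic polynomial as A) gives
  χ_A(x) = x^4 - 12*x^3 + 54*x^2 - 108*x + 81
which factors as (x - 3)^4. The eigenvalues (with algebraic multiplicities) are λ = 3 with multiplicity 4.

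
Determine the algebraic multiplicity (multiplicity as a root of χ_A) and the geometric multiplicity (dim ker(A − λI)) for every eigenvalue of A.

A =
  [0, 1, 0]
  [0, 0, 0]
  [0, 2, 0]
λ = 0: alg = 3, geom = 2

Step 1 — factor the characteristic polynomial to read off the algebraic multiplicities:
  χ_A(x) = x^3

Step 2 — compute geometric multiplicities via the rank-nullity identity g(λ) = n − rank(A − λI):
  rank(A − (0)·I) = 1, so dim ker(A − (0)·I) = n − 1 = 2

Summary:
  λ = 0: algebraic multiplicity = 3, geometric multiplicity = 2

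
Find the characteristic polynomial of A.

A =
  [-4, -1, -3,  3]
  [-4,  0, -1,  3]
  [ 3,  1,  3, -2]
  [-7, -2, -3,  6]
x^4 - 5*x^3 + 9*x^2 - 7*x + 2

Expanding det(x·I − A) (e.g. by cofactor expansion or by noting that A is similar to its Jordan form J, which has the same characteristic polynomial as A) gives
  χ_A(x) = x^4 - 5*x^3 + 9*x^2 - 7*x + 2
which factors as (x - 2)*(x - 1)^3. The eigenvalues (with algebraic multiplicities) are λ = 1 with multiplicity 3, λ = 2 with multiplicity 1.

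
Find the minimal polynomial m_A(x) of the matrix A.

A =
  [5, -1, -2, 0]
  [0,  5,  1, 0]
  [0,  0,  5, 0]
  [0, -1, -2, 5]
x^3 - 15*x^2 + 75*x - 125

The characteristic polynomial is χ_A(x) = (x - 5)^4, so the eigenvalues are known. The minimal polynomial is
  m_A(x) = Π_λ (x − λ)^{k_λ}
where k_λ is the size of the *largest* Jordan block for λ (equivalently, the smallest k with (A − λI)^k v = 0 for every generalised eigenvector v of λ).

  λ = 5: largest Jordan block has size 3, contributing (x − 5)^3

So m_A(x) = (x - 5)^3 = x^3 - 15*x^2 + 75*x - 125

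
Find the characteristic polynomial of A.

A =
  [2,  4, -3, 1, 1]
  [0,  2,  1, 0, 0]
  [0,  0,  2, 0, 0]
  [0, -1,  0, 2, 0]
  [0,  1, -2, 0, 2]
x^5 - 10*x^4 + 40*x^3 - 80*x^2 + 80*x - 32

Expanding det(x·I − A) (e.g. by cofactor expansion or by noting that A is similar to its Jordan form J, which has the same characteristic polynomial as A) gives
  χ_A(x) = x^5 - 10*x^4 + 40*x^3 - 80*x^2 + 80*x - 32
which factors as (x - 2)^5. The eigenvalues (with algebraic multiplicities) are λ = 2 with multiplicity 5.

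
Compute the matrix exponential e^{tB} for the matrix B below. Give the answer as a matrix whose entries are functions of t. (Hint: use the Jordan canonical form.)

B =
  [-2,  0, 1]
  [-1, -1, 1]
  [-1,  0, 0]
e^{tB} =
  [-t*exp(-t) + exp(-t), 0, t*exp(-t)]
  [-t*exp(-t), exp(-t), t*exp(-t)]
  [-t*exp(-t), 0, t*exp(-t) + exp(-t)]

Strategy: write B = P · J · P⁻¹ where J is a Jordan canonical form, so e^{tB} = P · e^{tJ} · P⁻¹, and e^{tJ} can be computed block-by-block.

B has Jordan form
J =
  [-1,  1,  0]
  [ 0, -1,  0]
  [ 0,  0, -1]
(up to reordering of blocks).

Per-block formulas:
  For a 2×2 Jordan block J_2(-1): exp(t · J_2(-1)) = e^(-1t)·(I + t·N), where N is the 2×2 nilpotent shift.
  For a 1×1 block at λ = -1: exp(t · [-1]) = [e^(-1t)].

After assembling e^{tJ} and conjugating by P, we get:

e^{tB} =
  [-t*exp(-t) + exp(-t), 0, t*exp(-t)]
  [-t*exp(-t), exp(-t), t*exp(-t)]
  [-t*exp(-t), 0, t*exp(-t) + exp(-t)]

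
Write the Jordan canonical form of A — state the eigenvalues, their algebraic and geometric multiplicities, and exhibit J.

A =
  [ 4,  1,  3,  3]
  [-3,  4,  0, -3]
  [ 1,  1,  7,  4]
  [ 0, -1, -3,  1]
J_2(4) ⊕ J_2(4)

The characteristic polynomial is
  det(x·I − A) = x^4 - 16*x^3 + 96*x^2 - 256*x + 256 = (x - 4)^4

Eigenvalues and multiplicities (the geometric multiplicity of λ is n − rank(A − λI), which equals the number of Jordan blocks for λ):
  λ = 4: algebraic multiplicity = 4, geometric multiplicity = 2

Determining the block sizes for each eigenvalue:
  λ = 4: with am = 4 and gm = 2, the partition is not yet determined (e.g. several partitions of 4 into 2 parts exist). Let N = A − (4)·I. Computing rank(N^1) = 2, rank(N^2) = 0; the number of blocks of size ≥ j is rank(N^{j−1}) − rank(N^j), giving [2, 2]. So we have 2 block(s) of size 2 → block sizes [2, 2]

Assembling the blocks gives a Jordan form
J =
  [4, 1, 0, 0]
  [0, 4, 0, 0]
  [0, 0, 4, 1]
  [0, 0, 0, 4]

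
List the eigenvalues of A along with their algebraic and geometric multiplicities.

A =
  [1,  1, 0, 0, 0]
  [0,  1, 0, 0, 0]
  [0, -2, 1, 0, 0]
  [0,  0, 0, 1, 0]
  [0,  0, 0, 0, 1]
λ = 1: alg = 5, geom = 4

Step 1 — factor the characteristic polynomial to read off the algebraic multiplicities:
  χ_A(x) = (x - 1)^5

Step 2 — compute geometric multiplicities via the rank-nullity identity g(λ) = n − rank(A − λI):
  rank(A − (1)·I) = 1, so dim ker(A − (1)·I) = n − 1 = 4

Summary:
  λ = 1: algebraic multiplicity = 5, geometric multiplicity = 4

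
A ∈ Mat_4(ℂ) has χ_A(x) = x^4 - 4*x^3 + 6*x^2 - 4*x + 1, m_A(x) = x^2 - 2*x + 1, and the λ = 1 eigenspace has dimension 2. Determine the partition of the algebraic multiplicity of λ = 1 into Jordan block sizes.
Block sizes for λ = 1: [2, 2]

Step 1 — from the characteristic polynomial, algebraic multiplicity of λ = 1 is 4. From dim ker(A − (1)·I) = 2, there are exactly 2 Jordan blocks for λ = 1.
Step 2 — from the minimal polynomial, the factor (x − 1)^2 tells us the largest block for λ = 1 has size 2.
Step 3 — with total size 4, 2 blocks, and largest block 2, the block sizes (in nonincreasing order) are [2, 2].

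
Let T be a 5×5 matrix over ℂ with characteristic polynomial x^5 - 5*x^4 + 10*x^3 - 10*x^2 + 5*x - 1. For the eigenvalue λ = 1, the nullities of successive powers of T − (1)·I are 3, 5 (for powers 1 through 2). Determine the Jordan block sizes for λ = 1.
Block sizes for λ = 1: [2, 2, 1]

From the dimensions of kernels of powers, the number of Jordan blocks of size at least j is d_j − d_{j−1} where d_j = dim ker(N^j) (with d_0 = 0). Computing the differences gives [3, 2].
The number of blocks of size exactly k is (#blocks of size ≥ k) − (#blocks of size ≥ k + 1), so the partition is: 1 block(s) of size 1, 2 block(s) of size 2.
In nonincreasing order the block sizes are [2, 2, 1].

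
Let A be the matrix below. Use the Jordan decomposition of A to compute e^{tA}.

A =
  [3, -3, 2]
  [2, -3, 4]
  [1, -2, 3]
e^{tA} =
  [2*t*exp(t) + exp(t), t^2*exp(t) - 3*t*exp(t), -2*t^2*exp(t) + 2*t*exp(t)]
  [2*t*exp(t), t^2*exp(t) - 4*t*exp(t) + exp(t), -2*t^2*exp(t) + 4*t*exp(t)]
  [t*exp(t), t^2*exp(t)/2 - 2*t*exp(t), -t^2*exp(t) + 2*t*exp(t) + exp(t)]

Strategy: write A = P · J · P⁻¹ where J is a Jordan canonical form, so e^{tA} = P · e^{tJ} · P⁻¹, and e^{tJ} can be computed block-by-block.

A has Jordan form
J =
  [1, 1, 0]
  [0, 1, 1]
  [0, 0, 1]
(up to reordering of blocks).

Per-block formulas:
  For a 3×3 Jordan block J_3(1): exp(t · J_3(1)) = e^(1t)·(I + t·N + (t^2/2)·N^2), where N is the 3×3 nilpotent shift.

After assembling e^{tJ} and conjugating by P, we get:

e^{tA} =
  [2*t*exp(t) + exp(t), t^2*exp(t) - 3*t*exp(t), -2*t^2*exp(t) + 2*t*exp(t)]
  [2*t*exp(t), t^2*exp(t) - 4*t*exp(t) + exp(t), -2*t^2*exp(t) + 4*t*exp(t)]
  [t*exp(t), t^2*exp(t)/2 - 2*t*exp(t), -t^2*exp(t) + 2*t*exp(t) + exp(t)]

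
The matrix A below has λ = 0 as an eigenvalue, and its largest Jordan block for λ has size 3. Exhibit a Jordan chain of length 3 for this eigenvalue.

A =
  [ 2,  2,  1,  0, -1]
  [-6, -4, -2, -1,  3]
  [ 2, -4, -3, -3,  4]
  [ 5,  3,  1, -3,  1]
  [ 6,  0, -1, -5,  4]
A Jordan chain for λ = 0 of length 3:
v_1 = (0, 1, -1, 1, 1)ᵀ
v_2 = (0, 0, 2, 1, 2)ᵀ
v_3 = (0, 1, -2, 0, 0)ᵀ

Let N = A − (0)·I. We want v_3 with N^3 v_3 = 0 but N^2 v_3 ≠ 0; then v_{j-1} := N · v_j for j = 3, …, 2.

Pick v_3 = (0, 1, -2, 0, 0)ᵀ.
Then v_2 = N · v_3 = (0, 0, 2, 1, 2)ᵀ.
Then v_1 = N · v_2 = (0, 1, -1, 1, 1)ᵀ.

Sanity check: (A − (0)·I) v_1 = (0, 0, 0, 0, 0)ᵀ = 0. ✓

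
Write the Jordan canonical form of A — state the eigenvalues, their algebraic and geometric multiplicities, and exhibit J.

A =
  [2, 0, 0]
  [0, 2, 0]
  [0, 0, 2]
J_1(2) ⊕ J_1(2) ⊕ J_1(2)

The characteristic polynomial is
  det(x·I − A) = x^3 - 6*x^2 + 12*x - 8 = (x - 2)^3

Eigenvalues and multiplicities (the geometric multiplicity of λ is n − rank(A − λI), which equals the number of Jordan blocks for λ):
  λ = 2: algebraic multiplicity = 3, geometric multiplicity = 3

Determining the block sizes for each eigenvalue:
  λ = 2: gm = am = 3, so every block has size 1 → block sizes [1, 1, 1]

Assembling the blocks gives a Jordan form
J =
  [2, 0, 0]
  [0, 2, 0]
  [0, 0, 2]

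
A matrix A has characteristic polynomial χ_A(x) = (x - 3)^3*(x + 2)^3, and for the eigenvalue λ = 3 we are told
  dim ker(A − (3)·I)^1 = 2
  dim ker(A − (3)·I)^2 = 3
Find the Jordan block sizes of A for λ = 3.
Block sizes for λ = 3: [2, 1]

From the dimensions of kernels of powers, the number of Jordan blocks of size at least j is d_j − d_{j−1} where d_j = dim ker(N^j) (with d_0 = 0). Computing the differences gives [2, 1].
The number of blocks of size exactly k is (#blocks of size ≥ k) − (#blocks of size ≥ k + 1), so the partition is: 1 block(s) of size 1, 1 block(s) of size 2.
In nonincreasing order the block sizes are [2, 1].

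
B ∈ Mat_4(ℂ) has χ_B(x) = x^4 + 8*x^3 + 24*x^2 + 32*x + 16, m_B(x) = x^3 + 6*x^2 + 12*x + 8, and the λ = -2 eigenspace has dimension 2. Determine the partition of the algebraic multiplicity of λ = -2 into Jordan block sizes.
Block sizes for λ = -2: [3, 1]

Step 1 — from the characteristic polynomial, algebraic multiplicity of λ = -2 is 4. From dim ker(B − (-2)·I) = 2, there are exactly 2 Jordan blocks for λ = -2.
Step 2 — from the minimal polynomial, the factor (x + 2)^3 tells us the largest block for λ = -2 has size 3.
Step 3 — with total size 4, 2 blocks, and largest block 3, the block sizes (in nonincreasing order) are [3, 1].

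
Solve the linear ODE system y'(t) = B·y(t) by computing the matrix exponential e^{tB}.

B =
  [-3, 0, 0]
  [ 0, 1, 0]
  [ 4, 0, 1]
e^{tB} =
  [exp(-3*t), 0, 0]
  [0, exp(t), 0]
  [exp(t) - exp(-3*t), 0, exp(t)]

Strategy: write B = P · J · P⁻¹ where J is a Jordan canonical form, so e^{tB} = P · e^{tJ} · P⁻¹, and e^{tJ} can be computed block-by-block.

B has Jordan form
J =
  [-3, 0, 0]
  [ 0, 1, 0]
  [ 0, 0, 1]
(up to reordering of blocks).

Per-block formulas:
  For a 1×1 block at λ = 1: exp(t · [1]) = [e^(1t)].
  For a 1×1 block at λ = -3: exp(t · [-3]) = [e^(-3t)].

After assembling e^{tJ} and conjugating by P, we get:

e^{tB} =
  [exp(-3*t), 0, 0]
  [0, exp(t), 0]
  [exp(t) - exp(-3*t), 0, exp(t)]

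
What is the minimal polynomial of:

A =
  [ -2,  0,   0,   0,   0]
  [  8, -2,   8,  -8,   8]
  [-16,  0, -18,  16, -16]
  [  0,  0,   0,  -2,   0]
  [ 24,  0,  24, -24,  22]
x^2 - 4*x - 12

The characteristic polynomial is χ_A(x) = (x - 6)*(x + 2)^4, so the eigenvalues are known. The minimal polynomial is
  m_A(x) = Π_λ (x − λ)^{k_λ}
where k_λ is the size of the *largest* Jordan block for λ (equivalently, the smallest k with (A − λI)^k v = 0 for every generalised eigenvector v of λ).

  λ = -2: largest Jordan block has size 1, contributing (x + 2)
  λ = 6: largest Jordan block has size 1, contributing (x − 6)

So m_A(x) = (x - 6)*(x + 2) = x^2 - 4*x - 12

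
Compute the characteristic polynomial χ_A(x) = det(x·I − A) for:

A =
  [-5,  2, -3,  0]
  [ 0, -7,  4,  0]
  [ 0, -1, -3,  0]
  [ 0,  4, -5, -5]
x^4 + 20*x^3 + 150*x^2 + 500*x + 625

Expanding det(x·I − A) (e.g. by cofactor expansion or by noting that A is similar to its Jordan form J, which has the same characteristic polynomial as A) gives
  χ_A(x) = x^4 + 20*x^3 + 150*x^2 + 500*x + 625
which factors as (x + 5)^4. The eigenvalues (with algebraic multiplicities) are λ = -5 with multiplicity 4.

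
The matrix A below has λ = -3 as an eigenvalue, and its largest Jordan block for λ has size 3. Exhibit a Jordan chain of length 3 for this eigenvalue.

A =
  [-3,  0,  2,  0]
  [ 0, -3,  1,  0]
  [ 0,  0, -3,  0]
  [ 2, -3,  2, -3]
A Jordan chain for λ = -3 of length 3:
v_1 = (0, 0, 0, 1)ᵀ
v_2 = (2, 1, 0, 2)ᵀ
v_3 = (0, 0, 1, 0)ᵀ

Let N = A − (-3)·I. We want v_3 with N^3 v_3 = 0 but N^2 v_3 ≠ 0; then v_{j-1} := N · v_j for j = 3, …, 2.

Pick v_3 = (0, 0, 1, 0)ᵀ.
Then v_2 = N · v_3 = (2, 1, 0, 2)ᵀ.
Then v_1 = N · v_2 = (0, 0, 0, 1)ᵀ.

Sanity check: (A − (-3)·I) v_1 = (0, 0, 0, 0)ᵀ = 0. ✓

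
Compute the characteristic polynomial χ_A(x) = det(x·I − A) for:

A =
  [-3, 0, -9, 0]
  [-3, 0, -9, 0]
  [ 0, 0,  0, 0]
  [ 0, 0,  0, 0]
x^4 + 3*x^3

Expanding det(x·I − A) (e.g. by cofactor expansion or by noting that A is similar to its Jordan form J, which has the same characteristic polynomial as A) gives
  χ_A(x) = x^4 + 3*x^3
which factors as x^3*(x + 3). The eigenvalues (with algebraic multiplicities) are λ = -3 with multiplicity 1, λ = 0 with multiplicity 3.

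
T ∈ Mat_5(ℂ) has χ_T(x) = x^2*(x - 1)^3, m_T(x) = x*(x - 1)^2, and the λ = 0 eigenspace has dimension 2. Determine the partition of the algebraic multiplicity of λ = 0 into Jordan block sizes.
Block sizes for λ = 0: [1, 1]

Step 1 — from the characteristic polynomial, algebraic multiplicity of λ = 0 is 2. From dim ker(T − (0)·I) = 2, there are exactly 2 Jordan blocks for λ = 0.
Step 2 — from the minimal polynomial, the factor (x − 0) tells us the largest block for λ = 0 has size 1.
Step 3 — with total size 2, 2 blocks, and largest block 1, the block sizes (in nonincreasing order) are [1, 1].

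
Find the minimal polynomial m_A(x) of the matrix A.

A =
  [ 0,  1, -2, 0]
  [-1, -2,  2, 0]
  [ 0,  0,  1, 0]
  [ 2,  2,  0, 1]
x^3 + x^2 - x - 1

The characteristic polynomial is χ_A(x) = (x - 1)^2*(x + 1)^2, so the eigenvalues are known. The minimal polynomial is
  m_A(x) = Π_λ (x − λ)^{k_λ}
where k_λ is the size of the *largest* Jordan block for λ (equivalently, the smallest k with (A − λI)^k v = 0 for every generalised eigenvector v of λ).

  λ = -1: largest Jordan block has size 2, contributing (x + 1)^2
  λ = 1: largest Jordan block has size 1, contributing (x − 1)

So m_A(x) = (x - 1)*(x + 1)^2 = x^3 + x^2 - x - 1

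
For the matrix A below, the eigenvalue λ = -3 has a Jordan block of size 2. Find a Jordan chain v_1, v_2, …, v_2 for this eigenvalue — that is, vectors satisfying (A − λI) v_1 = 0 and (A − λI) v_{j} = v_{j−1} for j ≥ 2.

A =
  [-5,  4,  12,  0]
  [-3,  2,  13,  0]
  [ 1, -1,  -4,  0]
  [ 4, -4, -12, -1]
A Jordan chain for λ = -3 of length 2:
v_1 = (4, 5, -1, -4)ᵀ
v_2 = (0, 1, 0, 0)ᵀ

Let N = A − (-3)·I. We want v_2 with N^2 v_2 = 0 but N^1 v_2 ≠ 0; then v_{j-1} := N · v_j for j = 2, …, 2.

Pick v_2 = (0, 1, 0, 0)ᵀ.
Then v_1 = N · v_2 = (4, 5, -1, -4)ᵀ.

Sanity check: (A − (-3)·I) v_1 = (0, 0, 0, 0)ᵀ = 0. ✓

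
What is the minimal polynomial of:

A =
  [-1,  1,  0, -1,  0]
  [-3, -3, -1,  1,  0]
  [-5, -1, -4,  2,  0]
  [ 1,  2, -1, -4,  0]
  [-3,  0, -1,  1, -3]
x^2 + 6*x + 9

The characteristic polynomial is χ_A(x) = (x + 3)^5, so the eigenvalues are known. The minimal polynomial is
  m_A(x) = Π_λ (x − λ)^{k_λ}
where k_λ is the size of the *largest* Jordan block for λ (equivalently, the smallest k with (A − λI)^k v = 0 for every generalised eigenvector v of λ).

  λ = -3: largest Jordan block has size 2, contributing (x + 3)^2

So m_A(x) = (x + 3)^2 = x^2 + 6*x + 9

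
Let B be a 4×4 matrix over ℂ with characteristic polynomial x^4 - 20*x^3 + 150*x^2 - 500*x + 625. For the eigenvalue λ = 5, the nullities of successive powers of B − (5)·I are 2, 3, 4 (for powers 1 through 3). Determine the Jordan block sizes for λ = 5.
Block sizes for λ = 5: [3, 1]

From the dimensions of kernels of powers, the number of Jordan blocks of size at least j is d_j − d_{j−1} where d_j = dim ker(N^j) (with d_0 = 0). Computing the differences gives [2, 1, 1].
The number of blocks of size exactly k is (#blocks of size ≥ k) − (#blocks of size ≥ k + 1), so the partition is: 1 block(s) of size 1, 1 block(s) of size 3.
In nonincreasing order the block sizes are [3, 1].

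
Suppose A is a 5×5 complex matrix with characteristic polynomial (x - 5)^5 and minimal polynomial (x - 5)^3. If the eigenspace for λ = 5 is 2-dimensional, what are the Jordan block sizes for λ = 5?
Block sizes for λ = 5: [3, 2]

Step 1 — from the characteristic polynomial, algebraic multiplicity of λ = 5 is 5. From dim ker(A − (5)·I) = 2, there are exactly 2 Jordan blocks for λ = 5.
Step 2 — from the minimal polynomial, the factor (x − 5)^3 tells us the largest block for λ = 5 has size 3.
Step 3 — with total size 5, 2 blocks, and largest block 3, the block sizes (in nonincreasing order) are [3, 2].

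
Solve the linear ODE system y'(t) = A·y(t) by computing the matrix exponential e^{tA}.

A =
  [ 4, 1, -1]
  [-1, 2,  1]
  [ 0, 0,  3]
e^{tA} =
  [t*exp(3*t) + exp(3*t), t*exp(3*t), -t*exp(3*t)]
  [-t*exp(3*t), -t*exp(3*t) + exp(3*t), t*exp(3*t)]
  [0, 0, exp(3*t)]

Strategy: write A = P · J · P⁻¹ where J is a Jordan canonical form, so e^{tA} = P · e^{tJ} · P⁻¹, and e^{tJ} can be computed block-by-block.

A has Jordan form
J =
  [3, 1, 0]
  [0, 3, 0]
  [0, 0, 3]
(up to reordering of blocks).

Per-block formulas:
  For a 2×2 Jordan block J_2(3): exp(t · J_2(3)) = e^(3t)·(I + t·N), where N is the 2×2 nilpotent shift.
  For a 1×1 block at λ = 3: exp(t · [3]) = [e^(3t)].

After assembling e^{tJ} and conjugating by P, we get:

e^{tA} =
  [t*exp(3*t) + exp(3*t), t*exp(3*t), -t*exp(3*t)]
  [-t*exp(3*t), -t*exp(3*t) + exp(3*t), t*exp(3*t)]
  [0, 0, exp(3*t)]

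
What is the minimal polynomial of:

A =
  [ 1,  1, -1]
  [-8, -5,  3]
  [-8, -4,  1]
x^3 + 3*x^2 + 3*x + 1

The characteristic polynomial is χ_A(x) = (x + 1)^3, so the eigenvalues are known. The minimal polynomial is
  m_A(x) = Π_λ (x − λ)^{k_λ}
where k_λ is the size of the *largest* Jordan block for λ (equivalently, the smallest k with (A − λI)^k v = 0 for every generalised eigenvector v of λ).

  λ = -1: largest Jordan block has size 3, contributing (x + 1)^3

So m_A(x) = (x + 1)^3 = x^3 + 3*x^2 + 3*x + 1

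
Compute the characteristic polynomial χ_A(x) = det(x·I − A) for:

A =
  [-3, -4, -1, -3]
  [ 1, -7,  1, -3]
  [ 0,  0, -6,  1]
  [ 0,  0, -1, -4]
x^4 + 20*x^3 + 150*x^2 + 500*x + 625

Expanding det(x·I − A) (e.g. by cofactor expansion or by noting that A is similar to its Jordan form J, which has the same characteristic polynomial as A) gives
  χ_A(x) = x^4 + 20*x^3 + 150*x^2 + 500*x + 625
which factors as (x + 5)^4. The eigenvalues (with algebraic multiplicities) are λ = -5 with multiplicity 4.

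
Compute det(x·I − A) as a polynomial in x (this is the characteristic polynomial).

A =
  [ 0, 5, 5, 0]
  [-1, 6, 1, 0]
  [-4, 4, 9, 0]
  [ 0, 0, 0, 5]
x^4 - 20*x^3 + 150*x^2 - 500*x + 625

Expanding det(x·I − A) (e.g. by cofactor expansion or by noting that A is similar to its Jordan form J, which has the same characteristic polynomial as A) gives
  χ_A(x) = x^4 - 20*x^3 + 150*x^2 - 500*x + 625
which factors as (x - 5)^4. The eigenvalues (with algebraic multiplicities) are λ = 5 with multiplicity 4.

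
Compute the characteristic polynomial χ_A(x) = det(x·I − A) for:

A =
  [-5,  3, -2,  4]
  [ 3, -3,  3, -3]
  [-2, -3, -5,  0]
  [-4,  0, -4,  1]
x^4 + 12*x^3 + 54*x^2 + 108*x + 81

Expanding det(x·I − A) (e.g. by cofactor expansion or by noting that A is similar to its Jordan form J, which has the same characteristic polynomial as A) gives
  χ_A(x) = x^4 + 12*x^3 + 54*x^2 + 108*x + 81
which factors as (x + 3)^4. The eigenvalues (with algebraic multiplicities) are λ = -3 with multiplicity 4.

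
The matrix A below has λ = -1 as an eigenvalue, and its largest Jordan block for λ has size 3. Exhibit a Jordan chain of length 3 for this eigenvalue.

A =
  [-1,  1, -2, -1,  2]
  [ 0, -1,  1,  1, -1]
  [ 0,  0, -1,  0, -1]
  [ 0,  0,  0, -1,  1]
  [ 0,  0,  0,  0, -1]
A Jordan chain for λ = -1 of length 3:
v_1 = (1, 0, 0, 0, 0)ᵀ
v_2 = (-2, 1, 0, 0, 0)ᵀ
v_3 = (0, 0, 1, 0, 0)ᵀ

Let N = A − (-1)·I. We want v_3 with N^3 v_3 = 0 but N^2 v_3 ≠ 0; then v_{j-1} := N · v_j for j = 3, …, 2.

Pick v_3 = (0, 0, 1, 0, 0)ᵀ.
Then v_2 = N · v_3 = (-2, 1, 0, 0, 0)ᵀ.
Then v_1 = N · v_2 = (1, 0, 0, 0, 0)ᵀ.

Sanity check: (A − (-1)·I) v_1 = (0, 0, 0, 0, 0)ᵀ = 0. ✓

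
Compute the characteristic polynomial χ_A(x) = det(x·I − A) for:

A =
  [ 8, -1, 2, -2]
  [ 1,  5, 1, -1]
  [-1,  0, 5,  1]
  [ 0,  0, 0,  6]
x^4 - 24*x^3 + 216*x^2 - 864*x + 1296

Expanding det(x·I − A) (e.g. by cofactor expansion or by noting that A is similar to its Jordan form J, which has the same characteristic polynomial as A) gives
  χ_A(x) = x^4 - 24*x^3 + 216*x^2 - 864*x + 1296
which factors as (x - 6)^4. The eigenvalues (with algebraic multiplicities) are λ = 6 with multiplicity 4.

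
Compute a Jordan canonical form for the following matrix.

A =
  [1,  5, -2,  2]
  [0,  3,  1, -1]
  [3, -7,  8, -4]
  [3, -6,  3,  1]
J_1(1) ⊕ J_2(4) ⊕ J_1(4)

The characteristic polynomial is
  det(x·I − A) = x^4 - 13*x^3 + 60*x^2 - 112*x + 64 = (x - 4)^3*(x - 1)

Eigenvalues and multiplicities (the geometric multiplicity of λ is n − rank(A − λI), which equals the number of Jordan blocks for λ):
  λ = 1: algebraic multiplicity = 1, geometric multiplicity = 1
  λ = 4: algebraic multiplicity = 3, geometric multiplicity = 2

Determining the block sizes for each eigenvalue:
  λ = 1: one block (gm = 1), so the single block has size am = 1 → block sizes [1]
  λ = 4: 2 blocks summing to 3 forces exactly one block of size 2 and the rest size 1 → block sizes [2, 1]

Assembling the blocks gives a Jordan form
J =
  [1, 0, 0, 0]
  [0, 4, 1, 0]
  [0, 0, 4, 0]
  [0, 0, 0, 4]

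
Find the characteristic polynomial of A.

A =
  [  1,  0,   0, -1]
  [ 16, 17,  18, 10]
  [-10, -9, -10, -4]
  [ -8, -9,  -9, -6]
x^4 - 2*x^3 - 3*x^2 + 4*x + 4

Expanding det(x·I − A) (e.g. by cofactor expansion or by noting that A is similar to its Jordan form J, which has the same characteristic polynomial as A) gives
  χ_A(x) = x^4 - 2*x^3 - 3*x^2 + 4*x + 4
which factors as (x - 2)^2*(x + 1)^2. The eigenvalues (with algebraic multiplicities) are λ = -1 with multiplicity 2, λ = 2 with multiplicity 2.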